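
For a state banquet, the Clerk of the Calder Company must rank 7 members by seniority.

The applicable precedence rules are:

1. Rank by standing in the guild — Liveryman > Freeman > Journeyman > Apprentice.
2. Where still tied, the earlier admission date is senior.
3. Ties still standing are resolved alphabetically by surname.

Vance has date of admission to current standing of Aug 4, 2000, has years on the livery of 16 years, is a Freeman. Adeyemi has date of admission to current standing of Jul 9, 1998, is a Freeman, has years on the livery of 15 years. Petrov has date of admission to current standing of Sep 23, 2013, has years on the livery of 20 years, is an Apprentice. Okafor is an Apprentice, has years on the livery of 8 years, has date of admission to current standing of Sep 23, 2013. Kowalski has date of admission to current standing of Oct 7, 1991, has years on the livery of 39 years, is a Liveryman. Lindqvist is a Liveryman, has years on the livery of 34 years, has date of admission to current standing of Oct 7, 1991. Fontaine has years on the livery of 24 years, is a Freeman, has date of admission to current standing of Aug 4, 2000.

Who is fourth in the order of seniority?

Fontaine

By standing in the guild: Kowalski and Lindqvist (Liveryman); then Adeyemi, Fontaine and Vance (Freeman); then Okafor and Petrov (Apprentice).
Kowalski and Lindqvist both have date of admission to current standing Oct 7, 1991, so the next rule applies.
Among Kowalski and Lindqvist, alphabetically by surname: Kowalski before Lindqvist.
Among Adeyemi, Fontaine and Vance, by date of admission to current standing (earlier first): Adeyemi (Jul 9, 1998) before Fontaine and Vance (Aug 4, 2000).
Among Fontaine and Vance, alphabetically by surname: Fontaine before Vance.
Okafor and Petrov both have date of admission to current standing Sep 23, 2013, so the next rule applies.
Among Okafor and Petrov, alphabetically by surname: Okafor before Petrov.
Order: Kowalski, Lindqvist, Adeyemi, Fontaine, Vance, Okafor, Petrov.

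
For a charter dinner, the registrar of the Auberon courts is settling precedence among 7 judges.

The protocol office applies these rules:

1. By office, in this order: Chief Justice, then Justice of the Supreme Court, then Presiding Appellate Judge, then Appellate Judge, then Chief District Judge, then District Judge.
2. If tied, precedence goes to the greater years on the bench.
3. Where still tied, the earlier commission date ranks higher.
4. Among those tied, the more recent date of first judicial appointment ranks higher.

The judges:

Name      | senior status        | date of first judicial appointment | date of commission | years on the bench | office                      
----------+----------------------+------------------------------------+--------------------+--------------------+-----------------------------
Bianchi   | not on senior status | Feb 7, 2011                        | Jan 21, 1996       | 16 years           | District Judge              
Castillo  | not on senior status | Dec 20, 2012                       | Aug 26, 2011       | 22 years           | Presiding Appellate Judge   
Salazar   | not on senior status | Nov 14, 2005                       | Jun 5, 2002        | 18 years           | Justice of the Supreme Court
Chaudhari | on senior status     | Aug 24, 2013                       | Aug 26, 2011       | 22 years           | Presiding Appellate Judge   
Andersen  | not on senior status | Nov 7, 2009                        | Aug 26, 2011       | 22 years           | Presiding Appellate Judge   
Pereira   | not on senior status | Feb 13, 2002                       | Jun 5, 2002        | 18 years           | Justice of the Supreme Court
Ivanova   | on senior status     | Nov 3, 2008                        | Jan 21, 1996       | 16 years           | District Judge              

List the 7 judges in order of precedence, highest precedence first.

Salazar, Pereira, Chaudhari, Castillo, Andersen, Bianchi, Ivanova

By office: Salazar and Pereira (Justice of the Supreme Court); then Chaudhari, Castillo and Andersen (Presiding Appellate Judge); then Bianchi and Ivanova (District Judge).
Salazar and Pereira both have years on the bench 18 years, so the next rule applies.
Salazar and Pereira both have date of commission Jun 5, 2002, so the next rule applies.
Among Salazar and Pereira, by date of first judicial appointment (later first): Salazar (Nov 14, 2005) before Pereira (Feb 13, 2002).
Chaudhari, Castillo and Andersen all have years on the bench 22 years, so the next rule applies.
Chaudhari, Castillo and Andersen all have date of commission Aug 26, 2011, so the next rule applies.
Among Chaudhari, Castillo and Andersen, by date of first judicial appointment (later first): Chaudhari (Aug 24, 2013) before Castillo (Dec 20, 2012) before Andersen (Nov 7, 2009).
Bianchi and Ivanova both have years on the bench 16 years, so the next rule applies.
Bianchi and Ivanova both have date of commission Jan 21, 1996, so the next rule applies.
Among Bianchi and Ivanova, by date of first judicial appointment (later first): Bianchi (Feb 7, 2011) before Ivanova (Nov 3, 2008).
Full order: Salazar, Pereira, Chaudhari, Castillo, Andersen, Bianchi, Ivanova.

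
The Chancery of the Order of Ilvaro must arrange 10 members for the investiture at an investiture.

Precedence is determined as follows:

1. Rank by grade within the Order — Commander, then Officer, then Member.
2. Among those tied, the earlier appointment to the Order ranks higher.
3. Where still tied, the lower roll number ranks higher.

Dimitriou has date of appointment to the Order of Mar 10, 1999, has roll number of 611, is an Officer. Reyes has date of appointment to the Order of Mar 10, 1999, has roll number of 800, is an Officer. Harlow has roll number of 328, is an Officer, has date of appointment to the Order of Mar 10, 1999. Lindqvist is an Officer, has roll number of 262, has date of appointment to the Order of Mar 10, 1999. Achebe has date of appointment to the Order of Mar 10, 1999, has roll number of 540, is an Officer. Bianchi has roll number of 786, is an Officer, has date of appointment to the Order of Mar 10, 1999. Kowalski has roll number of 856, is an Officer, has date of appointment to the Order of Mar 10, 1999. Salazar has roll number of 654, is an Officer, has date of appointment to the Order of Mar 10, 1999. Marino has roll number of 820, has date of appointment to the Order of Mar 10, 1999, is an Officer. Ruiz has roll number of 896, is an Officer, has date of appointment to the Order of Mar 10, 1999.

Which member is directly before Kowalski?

Marino

By grade within the Order: Lindqvist, Harlow, Achebe, Dimitriou, Salazar, Bianchi, Reyes, Marino, Kowalski and Ruiz (Officer).
Lindqvist, Harlow, Achebe, Dimitriou, Salazar, Bianchi, Reyes, Marino, Kowalski and Ruiz all have date of appointment to the Order Mar 10, 1999, so the next rule applies.
Among Lindqvist, Harlow, Achebe, Dimitriou, Salazar, Bianchi, Reyes, Marino, Kowalski and Ruiz, by roll number (lower first): Lindqvist (262) before Harlow (328) before Achebe (540) before Dimitriou (611) before Salazar (654) before Bianchi (786) before Reyes (800) before Marino (820) before Kowalski (856) before Ruiz (896).
Order: Lindqvist, Harlow, Achebe, Dimitriou, Salazar, Bianchi, Reyes, Marino, Kowalski, Ruiz.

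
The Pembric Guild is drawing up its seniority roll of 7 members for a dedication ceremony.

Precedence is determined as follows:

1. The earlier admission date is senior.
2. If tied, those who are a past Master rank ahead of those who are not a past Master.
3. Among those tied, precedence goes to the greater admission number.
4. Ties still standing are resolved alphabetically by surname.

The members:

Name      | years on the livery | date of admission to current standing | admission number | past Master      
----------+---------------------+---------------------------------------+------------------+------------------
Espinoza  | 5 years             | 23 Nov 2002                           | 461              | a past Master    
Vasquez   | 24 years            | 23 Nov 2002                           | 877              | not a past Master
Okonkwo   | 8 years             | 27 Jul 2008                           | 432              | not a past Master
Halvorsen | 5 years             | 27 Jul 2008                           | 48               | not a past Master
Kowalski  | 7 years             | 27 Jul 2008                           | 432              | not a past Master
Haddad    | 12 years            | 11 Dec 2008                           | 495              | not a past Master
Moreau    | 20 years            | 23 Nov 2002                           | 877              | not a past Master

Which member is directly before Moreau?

Espinoza

By date of admission to current standing (earlier first): Espinoza, Moreau and Vasquez (each 23 Nov 2002); then Kowalski, Okonkwo and Halvorsen (each 27 Jul 2008); then Haddad (11 Dec 2008).
Among Espinoza, Moreau and Vasquez, a past Master before not a past Master: Espinoza (a past Master) before Moreau and Vasquez (not a past Master).
Moreau and Vasquez both have admission number 877, so the next rule applies.
Among Moreau and Vasquez, alphabetically by surname: Moreau before Vasquez.
Kowalski, Okonkwo and Halvorsen are each not a past Master, so the next rule applies.
Among Kowalski, Okonkwo and Halvorsen, by admission number (higher first): Kowalski and Okonkwo (432) before Halvorsen (48).
Among Kowalski and Okonkwo, alphabetically by surname: Kowalski before Okonkwo.
Order: Espinoza, Moreau, Vasquez, Kowalski, Okonkwo, Halvorsen, Haddad.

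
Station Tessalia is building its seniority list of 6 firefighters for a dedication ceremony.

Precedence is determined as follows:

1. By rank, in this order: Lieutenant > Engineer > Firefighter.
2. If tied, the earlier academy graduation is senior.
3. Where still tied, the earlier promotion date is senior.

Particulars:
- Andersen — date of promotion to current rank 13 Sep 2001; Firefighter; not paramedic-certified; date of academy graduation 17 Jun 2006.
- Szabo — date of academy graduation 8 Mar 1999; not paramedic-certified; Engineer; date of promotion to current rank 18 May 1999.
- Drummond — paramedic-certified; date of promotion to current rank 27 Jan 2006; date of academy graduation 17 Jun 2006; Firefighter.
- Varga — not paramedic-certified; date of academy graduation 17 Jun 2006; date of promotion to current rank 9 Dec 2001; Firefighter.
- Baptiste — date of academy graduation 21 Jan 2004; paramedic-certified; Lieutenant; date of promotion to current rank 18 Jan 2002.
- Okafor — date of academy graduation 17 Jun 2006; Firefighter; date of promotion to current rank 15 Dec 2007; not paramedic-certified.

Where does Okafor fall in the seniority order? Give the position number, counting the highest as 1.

By rank: Baptiste (Lieutenant); then Szabo (Engineer); then Andersen, Varga, Drummond and Okafor (Firefighter).
Andersen, Varga, Drummond and Okafor all have date of academy graduation 17 Jun 2006, so the next rule applies.
Among Andersen, Varga, Drummond and Okafor, by date of promotion to current rank (earlier first): Andersen (13 Sep 2001) before Varga (9 Dec 2001) before Drummond (27 Jan 2006) before Okafor (15 Dec 2007).
Order: Baptiste, Szabo, Andersen, Varga, Drummond, Okafor. So position 6.

6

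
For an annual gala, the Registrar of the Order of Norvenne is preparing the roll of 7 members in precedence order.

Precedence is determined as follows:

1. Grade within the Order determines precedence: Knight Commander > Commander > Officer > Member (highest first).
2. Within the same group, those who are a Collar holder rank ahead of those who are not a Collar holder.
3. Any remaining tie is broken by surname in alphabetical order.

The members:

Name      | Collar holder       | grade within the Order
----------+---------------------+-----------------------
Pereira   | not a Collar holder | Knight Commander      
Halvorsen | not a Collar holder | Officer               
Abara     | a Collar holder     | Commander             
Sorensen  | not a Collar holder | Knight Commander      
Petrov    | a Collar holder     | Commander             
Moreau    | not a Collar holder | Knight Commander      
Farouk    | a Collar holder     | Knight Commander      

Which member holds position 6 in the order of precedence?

By grade within the Order: Farouk, Moreau, Pereira and Sorensen (Knight Commander); then Abara and Petrov (Commander); then Halvorsen (Officer).
Among Farouk, Moreau, Pereira and Sorensen, a Collar holder before not a Collar holder: Farouk (a Collar holder) before Moreau, Pereira and Sorensen (not a Collar holder).
Among Moreau, Pereira and Sorensen, alphabetically by surname: Moreau before Pereira before Sorensen.
Abara and Petrov are each a Collar holder, so the next rule applies.
Among Abara and Petrov, alphabetically by surname: Abara before Petrov.
Order: Farouk, Moreau, Pereira, Sorensen, Abara, Petrov, Halvorsen.

Petrov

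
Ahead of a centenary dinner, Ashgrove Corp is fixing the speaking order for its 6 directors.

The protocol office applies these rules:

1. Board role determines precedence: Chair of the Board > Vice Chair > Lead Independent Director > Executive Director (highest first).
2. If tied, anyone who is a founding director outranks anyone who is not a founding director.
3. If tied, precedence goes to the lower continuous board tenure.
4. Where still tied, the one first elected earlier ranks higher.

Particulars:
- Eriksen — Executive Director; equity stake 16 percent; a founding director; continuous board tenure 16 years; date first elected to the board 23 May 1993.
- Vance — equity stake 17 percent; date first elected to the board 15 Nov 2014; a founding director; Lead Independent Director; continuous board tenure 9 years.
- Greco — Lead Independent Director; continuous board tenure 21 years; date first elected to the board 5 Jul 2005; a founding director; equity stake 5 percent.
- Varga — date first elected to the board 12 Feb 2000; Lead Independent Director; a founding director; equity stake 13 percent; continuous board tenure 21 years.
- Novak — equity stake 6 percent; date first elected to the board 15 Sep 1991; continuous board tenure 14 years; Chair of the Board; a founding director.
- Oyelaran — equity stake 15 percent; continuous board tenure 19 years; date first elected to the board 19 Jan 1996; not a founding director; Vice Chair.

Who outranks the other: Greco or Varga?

Varga

By board role: Novak (Chair of the Board); then Oyelaran (Vice Chair); then Vance, Varga and Greco (Lead Independent Director); then Eriksen (Executive Director).
Vance, Varga and Greco are each a founding director, so the next rule applies.
Among Vance, Varga and Greco, by continuous board tenure (lower first): Vance (9 years) before Varga and Greco (21 years).
Among Varga and Greco, by date first elected to the board (earlier first): Varga (12 Feb 2000) before Greco (5 Jul 2005).
So Varga takes precedence.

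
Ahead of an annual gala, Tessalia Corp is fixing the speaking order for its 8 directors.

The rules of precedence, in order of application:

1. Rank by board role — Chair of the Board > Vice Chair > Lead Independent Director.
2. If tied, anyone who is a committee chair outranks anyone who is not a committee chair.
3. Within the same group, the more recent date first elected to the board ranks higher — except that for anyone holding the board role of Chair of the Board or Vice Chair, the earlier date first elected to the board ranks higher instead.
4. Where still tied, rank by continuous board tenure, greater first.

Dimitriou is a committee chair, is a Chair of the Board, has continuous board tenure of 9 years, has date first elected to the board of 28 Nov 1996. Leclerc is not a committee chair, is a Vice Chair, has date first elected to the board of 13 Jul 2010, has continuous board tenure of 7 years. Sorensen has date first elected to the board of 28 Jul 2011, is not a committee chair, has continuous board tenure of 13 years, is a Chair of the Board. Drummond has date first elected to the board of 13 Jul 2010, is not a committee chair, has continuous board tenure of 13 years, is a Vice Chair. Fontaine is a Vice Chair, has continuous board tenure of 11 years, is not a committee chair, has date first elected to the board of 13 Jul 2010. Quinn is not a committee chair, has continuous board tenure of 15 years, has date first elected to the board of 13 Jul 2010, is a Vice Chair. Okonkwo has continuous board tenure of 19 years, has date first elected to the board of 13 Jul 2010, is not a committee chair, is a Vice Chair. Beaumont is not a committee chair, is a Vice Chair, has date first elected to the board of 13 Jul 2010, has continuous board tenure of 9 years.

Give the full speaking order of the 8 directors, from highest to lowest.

Dimitriou, Sorensen, Okonkwo, Quinn, Drummond, Fontaine, Beaumont, Leclerc

By board role: Dimitriou and Sorensen (Chair of the Board); then Okonkwo, Quinn, Drummond, Fontaine, Beaumont and Leclerc (Vice Chair).
Among Dimitriou and Sorensen, a committee chair before not a committee chair: Dimitriou (a committee chair) before Sorensen (not a committee chair).
Okonkwo, Quinn, Drummond, Fontaine, Beaumont and Leclerc are each not a committee chair, so the next rule applies.
Okonkwo, Quinn, Drummond, Fontaine, Beaumont and Leclerc all have date first elected to the board 13 Jul 2010, so the next rule applies.
Among Okonkwo, Quinn, Drummond, Fontaine, Beaumont and Leclerc, by continuous board tenure (higher first): Okonkwo (19 years) before Quinn (15 years) before Drummond (13 years) before Fontaine (11 years) before Beaumont (9 years) before Leclerc (7 years).
Full order: Dimitriou, Sorensen, Okonkwo, Quinn, Drummond, Fontaine, Beaumont, Leclerc.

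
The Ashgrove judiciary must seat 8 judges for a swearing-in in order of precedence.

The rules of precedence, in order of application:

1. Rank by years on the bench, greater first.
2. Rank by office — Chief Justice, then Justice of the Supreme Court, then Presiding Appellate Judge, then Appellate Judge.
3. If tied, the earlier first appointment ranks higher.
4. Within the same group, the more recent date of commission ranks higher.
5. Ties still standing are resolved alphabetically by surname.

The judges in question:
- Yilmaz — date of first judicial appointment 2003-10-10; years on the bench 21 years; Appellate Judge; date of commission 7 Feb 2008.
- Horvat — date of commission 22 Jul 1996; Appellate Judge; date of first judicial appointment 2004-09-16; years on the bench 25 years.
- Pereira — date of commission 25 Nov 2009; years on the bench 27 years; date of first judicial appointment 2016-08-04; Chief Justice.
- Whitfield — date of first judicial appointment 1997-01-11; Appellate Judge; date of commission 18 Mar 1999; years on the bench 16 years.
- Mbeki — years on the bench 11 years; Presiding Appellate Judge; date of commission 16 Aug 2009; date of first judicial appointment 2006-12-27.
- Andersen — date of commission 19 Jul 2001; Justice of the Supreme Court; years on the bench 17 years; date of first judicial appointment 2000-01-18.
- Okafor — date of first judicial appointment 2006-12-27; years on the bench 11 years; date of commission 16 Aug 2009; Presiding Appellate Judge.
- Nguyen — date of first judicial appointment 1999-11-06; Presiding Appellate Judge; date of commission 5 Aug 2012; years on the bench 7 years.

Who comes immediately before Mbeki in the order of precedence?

By years on the bench (higher first): Pereira (27 years); then Horvat (25 years); then Yilmaz (21 years); then Andersen (17 years); then Whitfield (16 years); then Mbeki and Okafor (both 11 years); then Nguyen (7 years).
Mbeki and Okafor are each Presiding Appellate Judge, so the next rule applies.
Mbeki and Okafor both have date of first judicial appointment 2006-12-27, so the next rule applies.
Mbeki and Okafor both have date of commission 16 Aug 2009, so the next rule applies.
Among Mbeki and Okafor, alphabetically by surname: Mbeki before Okafor.
Order: Pereira, Horvat, Yilmaz, Andersen, Whitfield, Mbeki, Okafor, Nguyen.

Whitfield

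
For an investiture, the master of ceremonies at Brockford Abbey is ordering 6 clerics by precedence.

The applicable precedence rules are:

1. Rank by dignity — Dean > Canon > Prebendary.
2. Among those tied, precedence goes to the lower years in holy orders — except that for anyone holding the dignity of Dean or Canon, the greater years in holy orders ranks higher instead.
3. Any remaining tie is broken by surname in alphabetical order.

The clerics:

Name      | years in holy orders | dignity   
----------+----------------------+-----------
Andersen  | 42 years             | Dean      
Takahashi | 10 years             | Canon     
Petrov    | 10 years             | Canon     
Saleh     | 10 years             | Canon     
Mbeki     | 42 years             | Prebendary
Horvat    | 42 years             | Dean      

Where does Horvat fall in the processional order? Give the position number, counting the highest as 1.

By dignity: Andersen and Horvat (Dean); then Petrov, Saleh and Takahashi (Canon); then Mbeki (Prebendary).
Andersen and Horvat both have years in holy orders 42 years, so the next rule applies.
Among Andersen and Horvat, alphabetically by surname: Andersen before Horvat.
Petrov, Saleh and Takahashi all have years in holy orders 10 years, so the next rule applies.
Among Petrov, Saleh and Takahashi, alphabetically by surname: Petrov before Saleh before Takahashi.
Order: Andersen, Horvat, Petrov, Saleh, Takahashi, Mbeki. So position 2.

2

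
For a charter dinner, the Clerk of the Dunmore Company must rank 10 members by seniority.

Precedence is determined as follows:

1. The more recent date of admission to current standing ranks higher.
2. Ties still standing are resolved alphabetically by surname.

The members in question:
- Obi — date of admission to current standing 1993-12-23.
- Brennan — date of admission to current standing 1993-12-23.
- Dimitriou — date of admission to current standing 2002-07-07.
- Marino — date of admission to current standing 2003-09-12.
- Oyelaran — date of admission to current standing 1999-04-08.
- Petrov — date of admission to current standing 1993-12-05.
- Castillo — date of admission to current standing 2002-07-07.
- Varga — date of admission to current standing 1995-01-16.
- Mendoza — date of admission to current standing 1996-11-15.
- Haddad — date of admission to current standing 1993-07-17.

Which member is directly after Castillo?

By date of admission to current standing (later first): Marino (2003-09-12); then Castillo and Dimitriou (both 2002-07-07); then Oyelaran (1999-04-08); then Mendoza (1996-11-15); then Varga (1995-01-16); then Brennan and Obi (both 1993-12-23); then Petrov (1993-12-05); then Haddad (1993-07-17).
Among Castillo and Dimitriou, alphabetically by surname: Castillo before Dimitriou.
Among Brennan and Obi, alphabetically by surname: Brennan before Obi.
Order: Marino, Castillo, Dimitriou, Oyelaran, Mendoza, Varga, Brennan, Obi, Petrov, Haddad.

Dimitriou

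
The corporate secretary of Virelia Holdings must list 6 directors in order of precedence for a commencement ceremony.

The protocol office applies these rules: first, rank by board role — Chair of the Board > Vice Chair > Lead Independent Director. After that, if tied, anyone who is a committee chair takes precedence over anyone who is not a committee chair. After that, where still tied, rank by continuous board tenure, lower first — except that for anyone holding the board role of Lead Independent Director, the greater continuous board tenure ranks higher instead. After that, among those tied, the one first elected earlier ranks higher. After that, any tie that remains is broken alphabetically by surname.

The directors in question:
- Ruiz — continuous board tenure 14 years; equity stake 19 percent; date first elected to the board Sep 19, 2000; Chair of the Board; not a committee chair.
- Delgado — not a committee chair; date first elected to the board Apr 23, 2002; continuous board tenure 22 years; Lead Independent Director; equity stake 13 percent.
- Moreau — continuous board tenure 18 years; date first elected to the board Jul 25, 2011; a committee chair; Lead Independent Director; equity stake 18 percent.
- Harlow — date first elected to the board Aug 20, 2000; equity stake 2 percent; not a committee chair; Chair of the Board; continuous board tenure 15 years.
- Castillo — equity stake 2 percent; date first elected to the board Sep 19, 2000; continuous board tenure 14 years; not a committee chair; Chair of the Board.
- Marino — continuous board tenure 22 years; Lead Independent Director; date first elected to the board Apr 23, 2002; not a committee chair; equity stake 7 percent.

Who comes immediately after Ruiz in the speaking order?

By board role: Castillo, Ruiz and Harlow (Chair of the Board); then Moreau, Delgado and Marino (Lead Independent Director).
Castillo, Ruiz and Harlow are each not a committee chair, so the next rule applies.
Among Castillo, Ruiz and Harlow, by continuous board tenure (lower first): Castillo and Ruiz (14 years) before Harlow (15 years).
Castillo and Ruiz both have date first elected to the board Sep 19, 2000, so the next rule applies.
Among Castillo and Ruiz, alphabetically by surname: Castillo before Ruiz.
Among Moreau, Delgado and Marino, a committee chair before not a committee chair: Moreau (a committee chair) before Delgado and Marino (not a committee chair).
Delgado and Marino both have continuous board tenure 22 years, so the next rule applies.
Delgado and Marino both have date first elected to the board Apr 23, 2002, so the next rule applies.
Among Delgado and Marino, alphabetically by surname: Delgado before Marino.
Order: Castillo, Ruiz, Harlow, Moreau, Delgado, Marino.

Harlow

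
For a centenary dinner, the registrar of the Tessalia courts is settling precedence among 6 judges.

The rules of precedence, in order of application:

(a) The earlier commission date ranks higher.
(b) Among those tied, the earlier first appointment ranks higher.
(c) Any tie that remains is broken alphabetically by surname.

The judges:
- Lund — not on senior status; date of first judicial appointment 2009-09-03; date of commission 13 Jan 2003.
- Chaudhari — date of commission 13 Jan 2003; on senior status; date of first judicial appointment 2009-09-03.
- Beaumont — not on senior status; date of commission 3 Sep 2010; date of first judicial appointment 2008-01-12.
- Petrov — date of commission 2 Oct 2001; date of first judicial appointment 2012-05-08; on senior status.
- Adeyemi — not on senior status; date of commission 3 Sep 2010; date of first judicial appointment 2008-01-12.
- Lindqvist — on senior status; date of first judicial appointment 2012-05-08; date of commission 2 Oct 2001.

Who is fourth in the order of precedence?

Lund

By date of commission (earlier first): Lindqvist and Petrov (both 2 Oct 2001); then Chaudhari and Lund (both 13 Jan 2003); then Adeyemi and Beaumont (both 3 Sep 2010).
Lindqvist and Petrov both have date of first judicial appointment 2012-05-08, so the next rule applies.
Among Lindqvist and Petrov, alphabetically by surname: Lindqvist before Petrov.
Chaudhari and Lund both have date of first judicial appointment 2009-09-03, so the next rule applies.
Among Chaudhari and Lund, alphabetically by surname: Chaudhari before Lund.
Adeyemi and Beaumont both have date of first judicial appointment 2008-01-12, so the next rule applies.
Among Adeyemi and Beaumont, alphabetically by surname: Adeyemi before Beaumont.
Order: Lindqvist, Petrov, Chaudhari, Lund, Adeyemi, Beaumont.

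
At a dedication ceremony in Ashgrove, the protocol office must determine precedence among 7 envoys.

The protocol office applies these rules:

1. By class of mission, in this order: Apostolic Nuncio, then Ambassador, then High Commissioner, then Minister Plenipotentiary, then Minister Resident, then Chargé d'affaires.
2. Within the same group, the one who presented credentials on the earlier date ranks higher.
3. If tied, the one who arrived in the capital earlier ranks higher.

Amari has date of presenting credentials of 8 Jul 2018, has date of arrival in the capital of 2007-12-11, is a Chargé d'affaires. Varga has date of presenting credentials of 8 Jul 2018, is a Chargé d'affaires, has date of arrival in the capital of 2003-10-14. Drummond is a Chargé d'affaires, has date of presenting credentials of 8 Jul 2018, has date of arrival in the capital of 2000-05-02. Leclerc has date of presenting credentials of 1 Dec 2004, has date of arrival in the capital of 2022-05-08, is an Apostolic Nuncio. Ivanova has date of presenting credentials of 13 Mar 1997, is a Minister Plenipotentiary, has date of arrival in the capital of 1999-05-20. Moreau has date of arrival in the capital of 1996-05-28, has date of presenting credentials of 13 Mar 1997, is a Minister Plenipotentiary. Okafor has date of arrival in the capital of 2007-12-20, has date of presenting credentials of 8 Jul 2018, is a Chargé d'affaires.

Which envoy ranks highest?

Leclerc

By class of mission: Leclerc (Apostolic Nuncio); then Moreau and Ivanova (Minister Plenipotentiary); then Drummond, Varga, Amari and Okafor (Chargé d'affaires).
Moreau and Ivanova both have date of presenting credentials 13 Mar 1997, so the next rule applies.
Among Moreau and Ivanova, by date of arrival in the capital (earlier first): Moreau (1996-05-28) before Ivanova (1999-05-20).
Drummond, Varga, Amari and Okafor all have date of presenting credentials 8 Jul 2018, so the next rule applies.
Among Drummond, Varga, Amari and Okafor, by date of arrival in the capital (earlier first): Drummond (2000-05-02) before Varga (2003-10-14) before Amari (2007-12-11) before Okafor (2007-12-20).
Order: Leclerc, Moreau, Ivanova, Drummond, Varga, Amari, Okafor.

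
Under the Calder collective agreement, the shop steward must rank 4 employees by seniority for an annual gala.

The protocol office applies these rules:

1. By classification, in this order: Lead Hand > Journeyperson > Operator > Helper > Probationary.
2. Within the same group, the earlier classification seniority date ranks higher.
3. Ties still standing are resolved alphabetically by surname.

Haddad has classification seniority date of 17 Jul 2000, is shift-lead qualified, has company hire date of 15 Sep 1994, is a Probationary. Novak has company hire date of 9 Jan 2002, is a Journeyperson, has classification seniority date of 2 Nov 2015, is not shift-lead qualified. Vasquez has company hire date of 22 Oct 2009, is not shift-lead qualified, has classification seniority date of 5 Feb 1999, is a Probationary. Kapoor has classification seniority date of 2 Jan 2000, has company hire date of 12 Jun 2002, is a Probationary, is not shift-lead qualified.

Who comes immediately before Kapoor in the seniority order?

By classification: Novak (Journeyperson); then Vasquez, Kapoor and Haddad (Probationary).
Among Vasquez, Kapoor and Haddad, by classification seniority date (earlier first): Vasquez (5 Feb 1999) before Kapoor (2 Jan 2000) before Haddad (17 Jul 2000).
Order: Novak, Vasquez, Kapoor, Haddad.

Vasquez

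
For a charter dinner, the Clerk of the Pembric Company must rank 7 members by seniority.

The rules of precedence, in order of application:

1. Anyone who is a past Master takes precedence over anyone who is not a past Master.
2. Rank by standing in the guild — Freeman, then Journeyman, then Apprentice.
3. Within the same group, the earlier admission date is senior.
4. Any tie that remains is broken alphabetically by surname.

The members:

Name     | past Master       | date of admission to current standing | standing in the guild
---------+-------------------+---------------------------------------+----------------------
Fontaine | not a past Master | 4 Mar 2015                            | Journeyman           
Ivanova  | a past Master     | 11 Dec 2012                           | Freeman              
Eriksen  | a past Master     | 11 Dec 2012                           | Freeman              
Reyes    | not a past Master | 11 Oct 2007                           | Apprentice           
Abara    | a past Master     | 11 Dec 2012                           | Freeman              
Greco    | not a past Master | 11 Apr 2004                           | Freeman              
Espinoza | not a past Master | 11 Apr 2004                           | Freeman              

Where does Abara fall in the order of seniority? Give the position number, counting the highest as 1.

By the first rule: Abara, Eriksen and Ivanova (each a past Master); then Espinoza, Greco, Fontaine and Reyes (each not a past Master).
Abara, Eriksen and Ivanova are each Freeman, so the next rule applies.
Abara, Eriksen and Ivanova all have date of admission to current standing 11 Dec 2012, so the next rule applies.
Among Abara, Eriksen and Ivanova, alphabetically by surname: Abara before Eriksen before Ivanova.
Among Espinoza, Greco, Fontaine and Reyes, by standing in the guild: Espinoza and Greco (Freeman) before Fontaine (Journeyman) before Reyes (Apprentice).
Espinoza and Greco both have date of admission to current standing 11 Apr 2004, so the next rule applies.
Among Espinoza and Greco, alphabetically by surname: Espinoza before Greco.
Order: Abara, Eriksen, Ivanova, Espinoza, Greco, Fontaine, Reyes. So position 1.

1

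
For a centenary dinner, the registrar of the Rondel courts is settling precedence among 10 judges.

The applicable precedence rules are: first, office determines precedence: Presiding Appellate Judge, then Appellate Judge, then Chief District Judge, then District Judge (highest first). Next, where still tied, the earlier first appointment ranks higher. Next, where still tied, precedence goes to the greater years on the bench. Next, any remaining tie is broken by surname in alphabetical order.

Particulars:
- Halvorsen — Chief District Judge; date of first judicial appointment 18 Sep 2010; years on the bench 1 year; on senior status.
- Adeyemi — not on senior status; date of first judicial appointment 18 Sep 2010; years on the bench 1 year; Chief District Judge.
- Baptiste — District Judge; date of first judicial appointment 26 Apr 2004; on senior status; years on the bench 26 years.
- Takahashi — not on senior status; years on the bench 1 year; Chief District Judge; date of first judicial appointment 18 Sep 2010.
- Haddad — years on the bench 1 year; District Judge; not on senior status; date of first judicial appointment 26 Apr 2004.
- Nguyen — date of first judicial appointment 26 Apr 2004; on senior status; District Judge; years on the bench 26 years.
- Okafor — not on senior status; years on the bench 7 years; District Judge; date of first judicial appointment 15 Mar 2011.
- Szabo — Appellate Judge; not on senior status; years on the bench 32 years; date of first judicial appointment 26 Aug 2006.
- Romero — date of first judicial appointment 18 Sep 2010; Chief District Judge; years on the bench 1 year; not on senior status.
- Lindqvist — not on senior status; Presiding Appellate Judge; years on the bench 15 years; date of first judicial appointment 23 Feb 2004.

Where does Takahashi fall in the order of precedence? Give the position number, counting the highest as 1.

6

By office: Lindqvist (Presiding Appellate Judge); then Szabo (Appellate Judge); then Adeyemi, Halvorsen, Romero and Takahashi (Chief District Judge); then Baptiste, Nguyen, Haddad and Okafor (District Judge).
Adeyemi, Halvorsen, Romero and Takahashi all have date of first judicial appointment 18 Sep 2010, so the next rule applies.
Adeyemi, Halvorsen, Romero and Takahashi all have years on the bench 1 year, so the next rule applies.
Among Adeyemi, Halvorsen, Romero and Takahashi, alphabetically by surname: Adeyemi before Halvorsen before Romero before Takahashi.
Among Baptiste, Nguyen, Haddad and Okafor, by date of first judicial appointment (earlier first): Baptiste, Nguyen and Haddad (26 Apr 2004) before Okafor (15 Mar 2011).
Among Baptiste, Nguyen and Haddad, by years on the bench (higher first): Baptiste and Nguyen (26 years) before Haddad (1 year).
Among Baptiste and Nguyen, alphabetically by surname: Baptiste before Nguyen.
Order: Lindqvist, Szabo, Adeyemi, Halvorsen, Romero, Takahashi, Baptiste, Nguyen, Haddad, Okafor. So position 6.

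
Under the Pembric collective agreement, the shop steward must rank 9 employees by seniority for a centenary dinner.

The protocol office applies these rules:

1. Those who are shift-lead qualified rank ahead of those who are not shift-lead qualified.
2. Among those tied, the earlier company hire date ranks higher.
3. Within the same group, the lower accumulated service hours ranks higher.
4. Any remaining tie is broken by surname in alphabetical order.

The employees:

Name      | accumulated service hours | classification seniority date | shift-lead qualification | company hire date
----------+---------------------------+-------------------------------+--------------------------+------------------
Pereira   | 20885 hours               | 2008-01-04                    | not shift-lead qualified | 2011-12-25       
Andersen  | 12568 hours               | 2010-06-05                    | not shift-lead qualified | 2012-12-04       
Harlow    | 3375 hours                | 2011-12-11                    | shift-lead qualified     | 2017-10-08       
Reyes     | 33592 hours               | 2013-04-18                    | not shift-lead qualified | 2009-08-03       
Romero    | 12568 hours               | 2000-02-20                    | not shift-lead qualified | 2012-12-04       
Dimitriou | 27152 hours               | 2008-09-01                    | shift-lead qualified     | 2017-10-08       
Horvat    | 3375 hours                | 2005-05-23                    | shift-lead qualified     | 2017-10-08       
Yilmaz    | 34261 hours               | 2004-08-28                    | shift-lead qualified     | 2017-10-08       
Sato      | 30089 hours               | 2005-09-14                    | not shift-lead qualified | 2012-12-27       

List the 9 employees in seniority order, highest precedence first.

By the first rule: Harlow, Horvat, Dimitriou and Yilmaz (each shift-lead qualified); then Reyes, Pereira, Andersen, Romero and Sato (each not shift-lead qualified).
Harlow, Horvat, Dimitriou and Yilmaz all have company hire date 2017-10-08, so the next rule applies.
Among Harlow, Horvat, Dimitriou and Yilmaz, by accumulated service hours (lower first): Harlow and Horvat (3375 hours) before Dimitriou (27152 hours) before Yilmaz (34261 hours).
Among Harlow and Horvat, alphabetically by surname: Harlow before Horvat.
Among Reyes, Pereira, Andersen, Romero and Sato, by company hire date (earlier first): Reyes (2009-08-03) before Pereira (2011-12-25) before Andersen and Romero (2012-12-04) before Sato (2012-12-27).
Andersen and Romero both have accumulated service hours 12568 hours, so the next rule applies.
Among Andersen and Romero, alphabetically by surname: Andersen before Romero.
Full order: Harlow, Horvat, Dimitriou, Yilmaz, Reyes, Pereira, Andersen, Romero, Sato.

Harlow, Horvat, Dimitriou, Yilmaz, Reyes, Pereira, Andersen, Romero, Sato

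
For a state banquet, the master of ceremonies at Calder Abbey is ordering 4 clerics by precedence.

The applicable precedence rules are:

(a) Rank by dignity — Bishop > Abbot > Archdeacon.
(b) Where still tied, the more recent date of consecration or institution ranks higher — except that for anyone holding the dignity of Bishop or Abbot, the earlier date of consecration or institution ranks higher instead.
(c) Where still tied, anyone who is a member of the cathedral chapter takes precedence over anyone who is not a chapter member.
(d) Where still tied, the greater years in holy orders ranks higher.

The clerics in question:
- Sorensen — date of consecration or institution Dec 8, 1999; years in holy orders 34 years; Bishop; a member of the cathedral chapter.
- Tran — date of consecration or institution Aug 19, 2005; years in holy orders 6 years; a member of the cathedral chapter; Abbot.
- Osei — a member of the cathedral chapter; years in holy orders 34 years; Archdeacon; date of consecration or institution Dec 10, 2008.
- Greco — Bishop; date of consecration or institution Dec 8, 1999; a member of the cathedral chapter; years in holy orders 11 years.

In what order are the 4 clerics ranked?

By dignity: Sorensen and Greco (Bishop); then Tran (Abbot); then Osei (Archdeacon).
Sorensen and Greco both have date of consecration or institution Dec 8, 1999, so the next rule applies.
Sorensen and Greco are each a member of the cathedral chapter, so the next rule applies.
Among Sorensen and Greco, by years in holy orders (higher first): Sorensen (34 years) before Greco (11 years).
Full order: Sorensen, Greco, Tran, Osei.

Sorensen, Greco, Tran, Osei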